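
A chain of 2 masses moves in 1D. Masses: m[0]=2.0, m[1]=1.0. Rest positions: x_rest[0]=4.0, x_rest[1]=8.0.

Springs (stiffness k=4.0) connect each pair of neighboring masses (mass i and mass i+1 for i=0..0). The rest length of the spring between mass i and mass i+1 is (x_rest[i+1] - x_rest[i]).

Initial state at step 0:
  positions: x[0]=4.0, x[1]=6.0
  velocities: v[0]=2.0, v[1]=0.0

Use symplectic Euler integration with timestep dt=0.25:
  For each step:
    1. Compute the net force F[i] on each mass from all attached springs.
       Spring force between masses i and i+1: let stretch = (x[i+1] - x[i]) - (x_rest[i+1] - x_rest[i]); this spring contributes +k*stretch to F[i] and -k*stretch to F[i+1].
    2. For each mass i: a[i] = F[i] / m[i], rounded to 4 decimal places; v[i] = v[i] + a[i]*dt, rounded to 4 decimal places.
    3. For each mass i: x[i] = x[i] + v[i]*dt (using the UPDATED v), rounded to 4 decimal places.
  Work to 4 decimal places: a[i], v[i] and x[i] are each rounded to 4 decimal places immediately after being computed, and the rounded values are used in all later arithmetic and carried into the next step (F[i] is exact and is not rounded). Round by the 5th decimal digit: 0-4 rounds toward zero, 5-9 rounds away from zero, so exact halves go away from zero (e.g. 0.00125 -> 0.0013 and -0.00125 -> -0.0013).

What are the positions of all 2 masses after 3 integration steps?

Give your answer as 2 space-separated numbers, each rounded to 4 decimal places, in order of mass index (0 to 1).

Step 0: x=[4.0000 6.0000] v=[2.0000 0.0000]
Step 1: x=[4.2500 6.5000] v=[1.0000 2.0000]
Step 2: x=[4.2813 7.4375] v=[0.1250 3.7500]
Step 3: x=[4.2071 8.5860] v=[-0.2969 4.5938]

Answer: 4.2071 8.5860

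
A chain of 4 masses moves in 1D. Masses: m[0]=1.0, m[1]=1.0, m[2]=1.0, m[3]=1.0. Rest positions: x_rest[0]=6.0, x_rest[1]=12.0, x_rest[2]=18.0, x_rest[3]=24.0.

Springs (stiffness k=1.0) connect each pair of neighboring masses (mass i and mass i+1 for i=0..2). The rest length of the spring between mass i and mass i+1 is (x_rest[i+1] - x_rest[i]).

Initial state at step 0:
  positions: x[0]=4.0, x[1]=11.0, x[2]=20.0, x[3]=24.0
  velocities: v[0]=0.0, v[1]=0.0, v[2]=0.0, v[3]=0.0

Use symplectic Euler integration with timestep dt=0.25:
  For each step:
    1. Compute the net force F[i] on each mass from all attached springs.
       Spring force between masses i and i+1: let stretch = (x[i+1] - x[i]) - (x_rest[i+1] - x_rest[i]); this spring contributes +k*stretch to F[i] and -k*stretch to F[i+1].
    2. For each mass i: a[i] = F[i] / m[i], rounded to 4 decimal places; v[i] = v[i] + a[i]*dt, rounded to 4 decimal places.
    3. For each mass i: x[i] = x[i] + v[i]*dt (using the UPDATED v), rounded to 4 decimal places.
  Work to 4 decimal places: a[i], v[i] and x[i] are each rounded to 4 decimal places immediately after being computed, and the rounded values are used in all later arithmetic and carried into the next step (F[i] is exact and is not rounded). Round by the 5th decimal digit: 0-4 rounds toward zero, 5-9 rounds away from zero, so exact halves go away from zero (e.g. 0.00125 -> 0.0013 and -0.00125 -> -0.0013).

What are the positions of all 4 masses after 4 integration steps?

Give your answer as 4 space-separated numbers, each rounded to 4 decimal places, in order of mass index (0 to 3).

Answer: 4.6688 11.8326 17.6240 24.8749

Derivation:
Step 0: x=[4.0000 11.0000 20.0000 24.0000] v=[0.0000 0.0000 0.0000 0.0000]
Step 1: x=[4.0625 11.1250 19.6875 24.1250] v=[0.2500 0.5000 -1.2500 0.5000]
Step 2: x=[4.1914 11.3438 19.1172 24.3477] v=[0.5156 0.8750 -2.2813 0.8906]
Step 3: x=[4.3923 11.6014 18.3880 24.6185] v=[0.8037 1.0303 -2.9170 1.0830]
Step 4: x=[4.6688 11.8326 17.6240 24.8749] v=[1.1060 0.9247 -3.0560 1.0254]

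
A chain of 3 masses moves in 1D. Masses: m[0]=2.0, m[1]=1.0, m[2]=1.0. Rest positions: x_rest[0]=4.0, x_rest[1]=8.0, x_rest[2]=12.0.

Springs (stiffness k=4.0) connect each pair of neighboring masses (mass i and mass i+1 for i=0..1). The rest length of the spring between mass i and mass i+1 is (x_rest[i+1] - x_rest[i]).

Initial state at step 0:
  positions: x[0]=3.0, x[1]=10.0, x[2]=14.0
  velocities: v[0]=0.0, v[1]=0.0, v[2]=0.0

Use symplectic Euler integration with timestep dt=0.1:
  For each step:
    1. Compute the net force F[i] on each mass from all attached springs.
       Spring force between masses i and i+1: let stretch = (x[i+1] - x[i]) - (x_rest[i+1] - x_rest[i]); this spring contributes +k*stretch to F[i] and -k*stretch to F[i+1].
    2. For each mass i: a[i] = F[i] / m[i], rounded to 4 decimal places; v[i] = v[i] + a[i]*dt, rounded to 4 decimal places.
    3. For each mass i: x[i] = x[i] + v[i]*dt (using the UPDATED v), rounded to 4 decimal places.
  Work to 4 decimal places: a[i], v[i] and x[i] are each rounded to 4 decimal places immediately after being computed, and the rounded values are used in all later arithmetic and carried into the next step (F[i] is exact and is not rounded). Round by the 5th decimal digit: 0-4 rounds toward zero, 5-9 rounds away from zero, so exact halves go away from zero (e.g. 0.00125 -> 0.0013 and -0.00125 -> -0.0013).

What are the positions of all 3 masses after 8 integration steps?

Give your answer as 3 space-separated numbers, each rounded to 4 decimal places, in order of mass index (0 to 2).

Answer: 4.5332 7.6676 13.2660

Derivation:
Step 0: x=[3.0000 10.0000 14.0000] v=[0.0000 0.0000 0.0000]
Step 1: x=[3.0600 9.8800 14.0000] v=[0.6000 -1.2000 0.0000]
Step 2: x=[3.1764 9.6520 13.9952] v=[1.1640 -2.2800 -0.0480]
Step 3: x=[3.3423 9.3387 13.9767] v=[1.6591 -3.1330 -0.1853]
Step 4: x=[3.5481 8.9711 13.9327] v=[2.0584 -3.6764 -0.4405]
Step 5: x=[3.7824 8.5850 13.8502] v=[2.3430 -3.8610 -0.8251]
Step 6: x=[4.0328 8.2174 13.7171] v=[2.5035 -3.6760 -1.3312]
Step 7: x=[4.2868 7.9024 13.5240] v=[2.5404 -3.1500 -1.9311]
Step 8: x=[4.5332 7.6676 13.2660] v=[2.4635 -2.3476 -2.5797]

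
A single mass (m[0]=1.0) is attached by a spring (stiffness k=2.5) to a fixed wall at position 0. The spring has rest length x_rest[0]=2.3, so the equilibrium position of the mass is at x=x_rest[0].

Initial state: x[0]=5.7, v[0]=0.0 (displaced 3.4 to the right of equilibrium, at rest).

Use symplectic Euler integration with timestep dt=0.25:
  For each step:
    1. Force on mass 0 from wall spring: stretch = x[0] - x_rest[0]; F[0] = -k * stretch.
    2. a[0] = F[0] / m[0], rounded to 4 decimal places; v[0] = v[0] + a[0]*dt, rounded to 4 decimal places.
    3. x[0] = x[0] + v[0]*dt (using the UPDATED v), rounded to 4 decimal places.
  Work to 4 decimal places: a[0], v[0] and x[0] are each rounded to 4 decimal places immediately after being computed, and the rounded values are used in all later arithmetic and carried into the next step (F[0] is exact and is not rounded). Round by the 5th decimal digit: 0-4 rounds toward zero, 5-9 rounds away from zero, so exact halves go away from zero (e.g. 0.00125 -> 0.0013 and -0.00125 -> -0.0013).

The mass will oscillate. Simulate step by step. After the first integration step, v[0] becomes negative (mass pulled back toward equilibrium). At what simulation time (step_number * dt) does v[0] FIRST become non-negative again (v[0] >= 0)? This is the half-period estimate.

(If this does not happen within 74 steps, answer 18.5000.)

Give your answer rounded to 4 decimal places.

Step 0: x=[5.7000] v=[0.0000]
Step 1: x=[5.1688] v=[-2.1250]
Step 2: x=[4.1893] v=[-3.9180]
Step 3: x=[2.9146] v=[-5.0988]
Step 4: x=[1.5439] v=[-5.4829]
Step 5: x=[0.2913] v=[-5.0103]
Step 6: x=[-0.6474] v=[-3.7549]
Step 7: x=[-1.1256] v=[-1.9128]
Step 8: x=[-1.0686] v=[0.2282]
First v>=0 after going negative at step 8, time=2.0000

Answer: 2.0000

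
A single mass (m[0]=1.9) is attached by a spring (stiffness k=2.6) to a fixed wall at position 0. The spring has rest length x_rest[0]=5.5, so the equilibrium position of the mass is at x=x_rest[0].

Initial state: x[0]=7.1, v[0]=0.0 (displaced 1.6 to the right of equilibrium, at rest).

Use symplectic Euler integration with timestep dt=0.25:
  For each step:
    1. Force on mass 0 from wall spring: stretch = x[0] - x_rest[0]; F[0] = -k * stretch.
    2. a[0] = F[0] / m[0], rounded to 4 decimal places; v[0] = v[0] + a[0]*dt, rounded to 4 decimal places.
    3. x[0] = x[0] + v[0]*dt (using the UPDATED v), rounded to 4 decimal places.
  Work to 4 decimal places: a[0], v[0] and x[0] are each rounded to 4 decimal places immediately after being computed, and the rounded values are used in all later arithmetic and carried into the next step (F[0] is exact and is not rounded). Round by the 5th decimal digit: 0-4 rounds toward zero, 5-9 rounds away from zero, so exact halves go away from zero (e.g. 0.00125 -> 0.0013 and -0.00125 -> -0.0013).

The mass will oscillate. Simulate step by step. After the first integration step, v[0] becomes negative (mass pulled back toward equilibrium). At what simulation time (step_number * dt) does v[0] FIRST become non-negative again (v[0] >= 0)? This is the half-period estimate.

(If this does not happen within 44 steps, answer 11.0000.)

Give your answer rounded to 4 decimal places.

Answer: 2.7500

Derivation:
Step 0: x=[7.1000] v=[0.0000]
Step 1: x=[6.9632] v=[-0.5474]
Step 2: x=[6.7012] v=[-1.0480]
Step 3: x=[6.3365] v=[-1.4589]
Step 4: x=[5.9002] v=[-1.7451]
Step 5: x=[5.4297] v=[-1.8820]
Step 6: x=[4.9652] v=[-1.8580]
Step 7: x=[4.5464] v=[-1.6751]
Step 8: x=[4.2092] v=[-1.3489]
Step 9: x=[3.9824] v=[-0.9073]
Step 10: x=[3.8854] v=[-0.3881]
Step 11: x=[3.9265] v=[0.1643]
First v>=0 after going negative at step 11, time=2.7500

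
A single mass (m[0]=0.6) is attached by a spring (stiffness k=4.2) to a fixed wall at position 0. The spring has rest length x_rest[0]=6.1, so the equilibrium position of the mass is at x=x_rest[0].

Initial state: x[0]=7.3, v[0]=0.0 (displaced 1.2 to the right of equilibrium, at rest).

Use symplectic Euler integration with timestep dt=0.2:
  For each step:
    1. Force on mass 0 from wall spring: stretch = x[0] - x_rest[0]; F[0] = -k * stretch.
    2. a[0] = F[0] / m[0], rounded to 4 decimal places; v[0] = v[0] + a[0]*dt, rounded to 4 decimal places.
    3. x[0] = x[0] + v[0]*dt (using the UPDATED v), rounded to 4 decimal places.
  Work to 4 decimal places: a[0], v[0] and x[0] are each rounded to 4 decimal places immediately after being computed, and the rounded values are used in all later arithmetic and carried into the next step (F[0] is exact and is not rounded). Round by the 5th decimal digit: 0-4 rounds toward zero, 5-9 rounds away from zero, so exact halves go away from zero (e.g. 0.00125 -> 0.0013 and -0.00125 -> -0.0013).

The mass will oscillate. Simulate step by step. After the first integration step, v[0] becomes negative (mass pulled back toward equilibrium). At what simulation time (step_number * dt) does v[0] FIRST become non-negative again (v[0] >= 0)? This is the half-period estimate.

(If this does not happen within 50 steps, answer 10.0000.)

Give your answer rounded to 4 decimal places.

Step 0: x=[7.3000] v=[0.0000]
Step 1: x=[6.9640] v=[-1.6800]
Step 2: x=[6.3861] v=[-2.8896]
Step 3: x=[5.7281] v=[-3.2901]
Step 4: x=[5.1742] v=[-2.7694]
Step 5: x=[4.8795] v=[-1.4733]
Step 6: x=[4.9266] v=[0.2354]
First v>=0 after going negative at step 6, time=1.2000

Answer: 1.2000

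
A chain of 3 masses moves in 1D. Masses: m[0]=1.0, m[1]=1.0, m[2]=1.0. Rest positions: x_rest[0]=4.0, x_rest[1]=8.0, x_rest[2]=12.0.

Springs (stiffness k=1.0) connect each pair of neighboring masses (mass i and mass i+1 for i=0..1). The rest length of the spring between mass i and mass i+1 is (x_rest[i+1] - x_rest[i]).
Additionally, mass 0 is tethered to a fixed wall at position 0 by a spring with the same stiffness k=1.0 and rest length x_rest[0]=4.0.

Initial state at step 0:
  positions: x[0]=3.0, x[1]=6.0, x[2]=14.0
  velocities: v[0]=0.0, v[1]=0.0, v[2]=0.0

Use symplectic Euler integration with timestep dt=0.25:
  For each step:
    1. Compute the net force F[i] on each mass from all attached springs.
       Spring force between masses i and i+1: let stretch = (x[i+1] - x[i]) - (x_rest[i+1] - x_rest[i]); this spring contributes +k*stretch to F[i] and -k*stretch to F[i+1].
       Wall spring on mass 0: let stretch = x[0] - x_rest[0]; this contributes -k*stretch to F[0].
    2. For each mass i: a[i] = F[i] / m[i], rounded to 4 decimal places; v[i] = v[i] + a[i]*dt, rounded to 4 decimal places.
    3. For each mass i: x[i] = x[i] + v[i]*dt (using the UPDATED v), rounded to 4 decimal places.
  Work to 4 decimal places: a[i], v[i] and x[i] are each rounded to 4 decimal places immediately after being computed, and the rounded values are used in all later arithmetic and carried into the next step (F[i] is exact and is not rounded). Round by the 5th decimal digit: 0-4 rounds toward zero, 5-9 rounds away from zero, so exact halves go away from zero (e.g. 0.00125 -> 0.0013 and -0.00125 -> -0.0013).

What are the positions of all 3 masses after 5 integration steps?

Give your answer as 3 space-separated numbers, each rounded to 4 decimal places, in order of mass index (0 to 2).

Step 0: x=[3.0000 6.0000 14.0000] v=[0.0000 0.0000 0.0000]
Step 1: x=[3.0000 6.3125 13.7500] v=[0.0000 1.2500 -1.0000]
Step 2: x=[3.0195 6.8828 13.2852] v=[0.0781 2.2813 -1.8594]
Step 3: x=[3.0918 7.6118 12.6702] v=[0.2891 2.9161 -2.4600]
Step 4: x=[3.2534 8.3745 11.9891] v=[0.6462 3.0507 -2.7246]
Step 5: x=[3.5317 9.0430 11.3320] v=[1.1131 2.6741 -2.6283]

Answer: 3.5317 9.0430 11.3320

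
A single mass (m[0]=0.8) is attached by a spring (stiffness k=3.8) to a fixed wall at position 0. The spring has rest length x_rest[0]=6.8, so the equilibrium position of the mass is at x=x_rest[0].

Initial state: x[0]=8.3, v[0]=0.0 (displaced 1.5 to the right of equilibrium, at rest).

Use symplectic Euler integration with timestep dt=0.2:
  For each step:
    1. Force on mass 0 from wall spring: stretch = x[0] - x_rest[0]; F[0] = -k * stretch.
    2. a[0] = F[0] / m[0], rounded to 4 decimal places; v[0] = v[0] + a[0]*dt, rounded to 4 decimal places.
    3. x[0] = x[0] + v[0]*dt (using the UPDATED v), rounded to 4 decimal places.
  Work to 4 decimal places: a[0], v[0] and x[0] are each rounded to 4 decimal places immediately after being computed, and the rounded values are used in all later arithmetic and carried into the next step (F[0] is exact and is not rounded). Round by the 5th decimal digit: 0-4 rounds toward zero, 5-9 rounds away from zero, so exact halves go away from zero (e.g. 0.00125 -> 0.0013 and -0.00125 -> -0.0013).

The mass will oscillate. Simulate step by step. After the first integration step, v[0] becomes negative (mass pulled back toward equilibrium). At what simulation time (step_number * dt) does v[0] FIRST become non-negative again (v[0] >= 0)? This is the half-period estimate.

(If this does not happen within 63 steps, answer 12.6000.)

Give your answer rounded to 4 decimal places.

Answer: 1.6000

Derivation:
Step 0: x=[8.3000] v=[0.0000]
Step 1: x=[8.0150] v=[-1.4250]
Step 2: x=[7.4991] v=[-2.5793]
Step 3: x=[6.8504] v=[-3.2434]
Step 4: x=[6.1921] v=[-3.2913]
Step 5: x=[5.6493] v=[-2.7138]
Step 6: x=[5.3252] v=[-1.6206]
Step 7: x=[5.2813] v=[-0.2195]
Step 8: x=[5.5260] v=[1.2233]
First v>=0 after going negative at step 8, time=1.6000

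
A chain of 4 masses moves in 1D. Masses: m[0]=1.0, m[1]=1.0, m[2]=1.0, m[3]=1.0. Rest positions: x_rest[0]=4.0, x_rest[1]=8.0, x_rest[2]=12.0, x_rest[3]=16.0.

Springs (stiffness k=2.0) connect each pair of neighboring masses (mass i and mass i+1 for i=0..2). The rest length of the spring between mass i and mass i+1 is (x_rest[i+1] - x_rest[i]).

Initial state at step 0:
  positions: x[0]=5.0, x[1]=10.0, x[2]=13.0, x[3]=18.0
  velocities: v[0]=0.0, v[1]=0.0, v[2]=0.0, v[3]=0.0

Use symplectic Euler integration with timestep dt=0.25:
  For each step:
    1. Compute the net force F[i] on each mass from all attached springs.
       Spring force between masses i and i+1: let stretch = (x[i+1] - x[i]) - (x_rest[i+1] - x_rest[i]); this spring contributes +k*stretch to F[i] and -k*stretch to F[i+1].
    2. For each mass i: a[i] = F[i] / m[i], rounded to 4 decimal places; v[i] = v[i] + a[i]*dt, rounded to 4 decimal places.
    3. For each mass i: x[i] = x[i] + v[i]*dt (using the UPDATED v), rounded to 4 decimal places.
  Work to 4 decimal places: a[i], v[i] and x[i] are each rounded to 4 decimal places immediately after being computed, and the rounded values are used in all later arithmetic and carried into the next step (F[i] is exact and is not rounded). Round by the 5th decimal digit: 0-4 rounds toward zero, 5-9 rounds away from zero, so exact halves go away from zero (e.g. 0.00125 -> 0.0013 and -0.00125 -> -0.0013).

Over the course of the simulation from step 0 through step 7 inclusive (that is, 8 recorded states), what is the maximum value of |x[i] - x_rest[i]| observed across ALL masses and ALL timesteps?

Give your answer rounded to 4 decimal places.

Answer: 2.1675

Derivation:
Step 0: x=[5.0000 10.0000 13.0000 18.0000] v=[0.0000 0.0000 0.0000 0.0000]
Step 1: x=[5.1250 9.7500 13.2500 17.8750] v=[0.5000 -1.0000 1.0000 -0.5000]
Step 2: x=[5.3281 9.3594 13.6406 17.6719] v=[0.8125 -1.5625 1.5625 -0.8125]
Step 3: x=[5.5352 9.0000 14.0000 17.4649] v=[0.8282 -1.4376 1.4376 -0.8282]
Step 4: x=[5.6754 8.8325 14.1675 17.3247] v=[0.5606 -0.6700 0.6701 -0.5607]
Step 5: x=[5.7102 8.9373 14.0628 17.2899] v=[0.1392 0.4190 -0.4188 -0.1393]
Step 6: x=[5.6484 9.2794 13.7208 17.3517] v=[-0.2473 1.3682 -1.3680 0.2472]
Step 7: x=[5.5405 9.7228 13.2775 17.4597] v=[-0.4318 1.7734 -1.7733 0.4318]
Max displacement = 2.1675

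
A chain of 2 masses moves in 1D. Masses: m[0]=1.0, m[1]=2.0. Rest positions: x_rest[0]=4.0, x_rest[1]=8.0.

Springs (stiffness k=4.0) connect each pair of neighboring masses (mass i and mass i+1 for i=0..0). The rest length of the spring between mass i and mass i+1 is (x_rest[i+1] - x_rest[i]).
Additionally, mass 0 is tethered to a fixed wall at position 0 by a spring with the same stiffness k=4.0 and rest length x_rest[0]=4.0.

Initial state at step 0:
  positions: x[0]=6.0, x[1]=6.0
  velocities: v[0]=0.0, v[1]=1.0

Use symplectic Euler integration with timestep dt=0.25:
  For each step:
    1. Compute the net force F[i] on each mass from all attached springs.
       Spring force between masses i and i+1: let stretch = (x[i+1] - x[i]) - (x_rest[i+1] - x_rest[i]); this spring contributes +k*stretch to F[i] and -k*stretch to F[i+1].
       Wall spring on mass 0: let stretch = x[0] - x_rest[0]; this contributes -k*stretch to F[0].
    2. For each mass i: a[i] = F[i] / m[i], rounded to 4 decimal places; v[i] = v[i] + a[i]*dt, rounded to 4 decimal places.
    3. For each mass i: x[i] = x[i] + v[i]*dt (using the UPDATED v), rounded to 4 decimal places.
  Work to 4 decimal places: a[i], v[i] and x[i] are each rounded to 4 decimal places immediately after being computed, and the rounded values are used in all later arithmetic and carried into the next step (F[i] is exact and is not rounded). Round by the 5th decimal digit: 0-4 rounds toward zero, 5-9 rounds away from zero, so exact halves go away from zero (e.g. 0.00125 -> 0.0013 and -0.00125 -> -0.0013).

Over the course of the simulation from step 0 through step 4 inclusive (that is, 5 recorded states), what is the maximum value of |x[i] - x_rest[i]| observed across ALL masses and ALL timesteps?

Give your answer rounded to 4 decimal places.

Answer: 2.9140

Derivation:
Step 0: x=[6.0000 6.0000] v=[0.0000 1.0000]
Step 1: x=[4.5000 6.7500] v=[-6.0000 3.0000]
Step 2: x=[2.4375 7.7188] v=[-8.2500 3.8750]
Step 3: x=[1.0860 8.5274] v=[-5.4062 3.2344]
Step 4: x=[1.3233 8.9058] v=[0.9492 1.5137]
Max displacement = 2.9140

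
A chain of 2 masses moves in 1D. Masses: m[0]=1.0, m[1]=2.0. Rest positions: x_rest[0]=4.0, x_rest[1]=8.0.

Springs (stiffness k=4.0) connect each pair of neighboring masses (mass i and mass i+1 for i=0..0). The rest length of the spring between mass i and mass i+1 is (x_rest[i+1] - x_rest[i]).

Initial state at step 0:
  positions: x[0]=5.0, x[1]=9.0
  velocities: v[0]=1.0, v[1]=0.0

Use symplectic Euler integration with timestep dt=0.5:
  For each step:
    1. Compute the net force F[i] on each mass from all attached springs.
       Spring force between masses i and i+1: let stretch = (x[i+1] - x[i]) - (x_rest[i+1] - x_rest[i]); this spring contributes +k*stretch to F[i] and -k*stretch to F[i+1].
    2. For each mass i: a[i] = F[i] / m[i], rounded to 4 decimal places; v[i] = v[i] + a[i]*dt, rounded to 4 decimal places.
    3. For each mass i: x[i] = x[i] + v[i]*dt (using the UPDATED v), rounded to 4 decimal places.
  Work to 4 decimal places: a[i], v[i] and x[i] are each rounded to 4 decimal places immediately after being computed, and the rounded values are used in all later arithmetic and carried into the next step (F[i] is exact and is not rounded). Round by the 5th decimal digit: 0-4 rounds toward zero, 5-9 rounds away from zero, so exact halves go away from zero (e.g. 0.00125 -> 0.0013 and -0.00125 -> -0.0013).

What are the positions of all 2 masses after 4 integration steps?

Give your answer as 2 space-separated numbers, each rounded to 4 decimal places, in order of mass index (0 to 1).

Answer: 5.3750 9.8125

Derivation:
Step 0: x=[5.0000 9.0000] v=[1.0000 0.0000]
Step 1: x=[5.5000 9.0000] v=[1.0000 0.0000]
Step 2: x=[5.5000 9.2500] v=[0.0000 0.5000]
Step 3: x=[5.2500 9.6250] v=[-0.5000 0.7500]
Step 4: x=[5.3750 9.8125] v=[0.2500 0.3750]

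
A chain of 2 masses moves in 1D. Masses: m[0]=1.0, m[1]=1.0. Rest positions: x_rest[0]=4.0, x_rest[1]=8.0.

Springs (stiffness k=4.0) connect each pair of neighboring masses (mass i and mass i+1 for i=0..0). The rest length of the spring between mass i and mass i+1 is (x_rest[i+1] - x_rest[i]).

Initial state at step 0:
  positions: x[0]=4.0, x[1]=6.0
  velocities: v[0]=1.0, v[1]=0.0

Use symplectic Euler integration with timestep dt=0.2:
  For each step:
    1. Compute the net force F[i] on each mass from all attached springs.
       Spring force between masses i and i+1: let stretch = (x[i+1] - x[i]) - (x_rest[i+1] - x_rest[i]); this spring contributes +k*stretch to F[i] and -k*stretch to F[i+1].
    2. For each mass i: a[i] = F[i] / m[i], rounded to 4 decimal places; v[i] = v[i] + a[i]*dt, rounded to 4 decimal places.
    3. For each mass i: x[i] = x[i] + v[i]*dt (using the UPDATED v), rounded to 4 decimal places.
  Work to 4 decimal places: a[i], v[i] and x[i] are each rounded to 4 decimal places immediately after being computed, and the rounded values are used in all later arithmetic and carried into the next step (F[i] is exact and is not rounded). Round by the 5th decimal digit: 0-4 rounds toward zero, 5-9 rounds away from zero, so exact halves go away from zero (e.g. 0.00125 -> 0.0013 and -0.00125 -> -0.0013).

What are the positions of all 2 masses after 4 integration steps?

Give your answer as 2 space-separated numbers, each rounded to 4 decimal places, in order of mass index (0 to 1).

Step 0: x=[4.0000 6.0000] v=[1.0000 0.0000]
Step 1: x=[3.8800 6.3200] v=[-0.6000 1.6000]
Step 2: x=[3.5104 6.8896] v=[-1.8480 2.8480]
Step 3: x=[3.0415 7.5585] v=[-2.3446 3.3446]
Step 4: x=[2.6553 8.1447] v=[-1.9310 2.9310]

Answer: 2.6553 8.1447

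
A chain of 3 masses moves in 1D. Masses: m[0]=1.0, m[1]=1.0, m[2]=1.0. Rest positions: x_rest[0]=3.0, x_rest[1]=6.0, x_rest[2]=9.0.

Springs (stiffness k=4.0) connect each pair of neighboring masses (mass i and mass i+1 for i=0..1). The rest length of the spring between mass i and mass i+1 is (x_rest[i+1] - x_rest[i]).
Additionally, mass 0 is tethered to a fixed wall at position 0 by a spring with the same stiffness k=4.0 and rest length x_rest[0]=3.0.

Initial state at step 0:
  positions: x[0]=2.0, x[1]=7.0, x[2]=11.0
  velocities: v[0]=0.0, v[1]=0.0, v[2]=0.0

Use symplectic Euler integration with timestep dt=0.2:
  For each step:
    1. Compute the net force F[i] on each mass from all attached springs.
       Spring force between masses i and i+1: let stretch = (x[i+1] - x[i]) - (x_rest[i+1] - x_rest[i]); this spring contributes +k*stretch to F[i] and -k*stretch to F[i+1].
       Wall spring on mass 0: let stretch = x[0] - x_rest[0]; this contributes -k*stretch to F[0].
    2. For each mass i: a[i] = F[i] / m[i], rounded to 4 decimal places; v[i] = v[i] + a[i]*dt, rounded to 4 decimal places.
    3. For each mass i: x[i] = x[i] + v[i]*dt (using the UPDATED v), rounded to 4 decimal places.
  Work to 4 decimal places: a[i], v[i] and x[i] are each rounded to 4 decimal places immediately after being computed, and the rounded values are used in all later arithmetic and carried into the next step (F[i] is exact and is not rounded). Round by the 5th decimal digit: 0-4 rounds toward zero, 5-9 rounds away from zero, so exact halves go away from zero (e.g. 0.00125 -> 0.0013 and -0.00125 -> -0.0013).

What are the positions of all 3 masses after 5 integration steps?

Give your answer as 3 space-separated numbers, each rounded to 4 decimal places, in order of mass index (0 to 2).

Answer: 4.7078 6.7521 8.9542

Derivation:
Step 0: x=[2.0000 7.0000 11.0000] v=[0.0000 0.0000 0.0000]
Step 1: x=[2.4800 6.8400 10.8400] v=[2.4000 -0.8000 -0.8000]
Step 2: x=[3.2608 6.6224 10.5200] v=[3.9040 -1.0880 -1.6000]
Step 3: x=[4.0577 6.4906 10.0564] v=[3.9846 -0.6592 -2.3181]
Step 4: x=[4.5947 6.5400 9.5023] v=[2.6848 0.2471 -2.7707]
Step 5: x=[4.7078 6.7521 8.9542] v=[0.5653 1.0607 -2.7405]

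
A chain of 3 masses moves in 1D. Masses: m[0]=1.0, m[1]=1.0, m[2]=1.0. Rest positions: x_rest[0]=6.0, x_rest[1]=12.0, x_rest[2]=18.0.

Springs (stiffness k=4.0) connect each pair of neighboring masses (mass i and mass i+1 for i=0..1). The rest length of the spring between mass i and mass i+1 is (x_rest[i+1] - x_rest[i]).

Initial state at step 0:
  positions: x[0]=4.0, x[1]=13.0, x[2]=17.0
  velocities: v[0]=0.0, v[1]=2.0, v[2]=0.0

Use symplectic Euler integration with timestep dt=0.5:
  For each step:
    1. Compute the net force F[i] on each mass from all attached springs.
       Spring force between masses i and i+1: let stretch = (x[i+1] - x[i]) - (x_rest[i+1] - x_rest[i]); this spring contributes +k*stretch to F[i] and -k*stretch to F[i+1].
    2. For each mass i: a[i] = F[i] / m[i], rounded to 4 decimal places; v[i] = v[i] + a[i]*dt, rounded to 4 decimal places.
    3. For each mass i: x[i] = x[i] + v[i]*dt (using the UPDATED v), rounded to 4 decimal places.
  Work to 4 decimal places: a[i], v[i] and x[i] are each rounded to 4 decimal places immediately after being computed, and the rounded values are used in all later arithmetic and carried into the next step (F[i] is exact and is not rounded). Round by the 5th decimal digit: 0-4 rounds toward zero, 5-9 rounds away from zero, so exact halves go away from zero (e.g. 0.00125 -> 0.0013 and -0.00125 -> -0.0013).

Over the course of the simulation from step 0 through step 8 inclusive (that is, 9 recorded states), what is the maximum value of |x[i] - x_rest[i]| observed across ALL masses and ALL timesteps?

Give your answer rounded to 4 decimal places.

Step 0: x=[4.0000 13.0000 17.0000] v=[0.0000 2.0000 0.0000]
Step 1: x=[7.0000 9.0000 19.0000] v=[6.0000 -8.0000 4.0000]
Step 2: x=[6.0000 13.0000 17.0000] v=[-2.0000 8.0000 -4.0000]
Step 3: x=[6.0000 14.0000 17.0000] v=[0.0000 2.0000 0.0000]
Step 4: x=[8.0000 10.0000 20.0000] v=[4.0000 -8.0000 6.0000]
Step 5: x=[6.0000 14.0000 19.0000] v=[-4.0000 8.0000 -2.0000]
Step 6: x=[6.0000 15.0000 19.0000] v=[0.0000 2.0000 0.0000]
Step 7: x=[9.0000 11.0000 21.0000] v=[6.0000 -8.0000 4.0000]
Step 8: x=[8.0000 15.0000 19.0000] v=[-2.0000 8.0000 -4.0000]
Max displacement = 3.0000

Answer: 3.0000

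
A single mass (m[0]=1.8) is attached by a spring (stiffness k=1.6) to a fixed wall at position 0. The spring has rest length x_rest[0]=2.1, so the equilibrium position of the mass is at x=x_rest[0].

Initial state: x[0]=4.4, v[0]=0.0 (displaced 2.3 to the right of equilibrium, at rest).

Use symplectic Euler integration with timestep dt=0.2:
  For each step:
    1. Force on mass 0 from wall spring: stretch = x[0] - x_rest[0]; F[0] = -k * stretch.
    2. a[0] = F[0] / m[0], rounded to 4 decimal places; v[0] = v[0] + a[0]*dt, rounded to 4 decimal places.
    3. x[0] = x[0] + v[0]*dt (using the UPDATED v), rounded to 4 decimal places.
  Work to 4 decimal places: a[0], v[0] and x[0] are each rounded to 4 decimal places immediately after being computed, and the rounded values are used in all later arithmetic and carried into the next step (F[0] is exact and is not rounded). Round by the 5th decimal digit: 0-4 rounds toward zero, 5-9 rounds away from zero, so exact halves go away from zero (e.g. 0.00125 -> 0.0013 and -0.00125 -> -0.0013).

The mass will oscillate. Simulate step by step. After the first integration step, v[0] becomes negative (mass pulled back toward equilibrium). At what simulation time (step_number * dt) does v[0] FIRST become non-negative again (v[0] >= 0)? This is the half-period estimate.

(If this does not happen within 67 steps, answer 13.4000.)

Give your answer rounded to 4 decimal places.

Step 0: x=[4.4000] v=[0.0000]
Step 1: x=[4.3182] v=[-0.4089]
Step 2: x=[4.1576] v=[-0.8032]
Step 3: x=[3.9238] v=[-1.1690]
Step 4: x=[3.6252] v=[-1.4932]
Step 5: x=[3.2723] v=[-1.7643]
Step 6: x=[2.8778] v=[-1.9727]
Step 7: x=[2.4556] v=[-2.1110]
Step 8: x=[2.0208] v=[-2.1742]
Step 9: x=[1.5888] v=[-2.1601]
Step 10: x=[1.1750] v=[-2.0692]
Step 11: x=[0.7940] v=[-1.9048]
Step 12: x=[0.4595] v=[-1.6726]
Step 13: x=[0.1833] v=[-1.3810]
Step 14: x=[-0.0248] v=[-1.0403]
Step 15: x=[-0.1573] v=[-0.6626]
Step 16: x=[-0.2096] v=[-0.2613]
Step 17: x=[-0.1797] v=[0.1493]
First v>=0 after going negative at step 17, time=3.4000

Answer: 3.4000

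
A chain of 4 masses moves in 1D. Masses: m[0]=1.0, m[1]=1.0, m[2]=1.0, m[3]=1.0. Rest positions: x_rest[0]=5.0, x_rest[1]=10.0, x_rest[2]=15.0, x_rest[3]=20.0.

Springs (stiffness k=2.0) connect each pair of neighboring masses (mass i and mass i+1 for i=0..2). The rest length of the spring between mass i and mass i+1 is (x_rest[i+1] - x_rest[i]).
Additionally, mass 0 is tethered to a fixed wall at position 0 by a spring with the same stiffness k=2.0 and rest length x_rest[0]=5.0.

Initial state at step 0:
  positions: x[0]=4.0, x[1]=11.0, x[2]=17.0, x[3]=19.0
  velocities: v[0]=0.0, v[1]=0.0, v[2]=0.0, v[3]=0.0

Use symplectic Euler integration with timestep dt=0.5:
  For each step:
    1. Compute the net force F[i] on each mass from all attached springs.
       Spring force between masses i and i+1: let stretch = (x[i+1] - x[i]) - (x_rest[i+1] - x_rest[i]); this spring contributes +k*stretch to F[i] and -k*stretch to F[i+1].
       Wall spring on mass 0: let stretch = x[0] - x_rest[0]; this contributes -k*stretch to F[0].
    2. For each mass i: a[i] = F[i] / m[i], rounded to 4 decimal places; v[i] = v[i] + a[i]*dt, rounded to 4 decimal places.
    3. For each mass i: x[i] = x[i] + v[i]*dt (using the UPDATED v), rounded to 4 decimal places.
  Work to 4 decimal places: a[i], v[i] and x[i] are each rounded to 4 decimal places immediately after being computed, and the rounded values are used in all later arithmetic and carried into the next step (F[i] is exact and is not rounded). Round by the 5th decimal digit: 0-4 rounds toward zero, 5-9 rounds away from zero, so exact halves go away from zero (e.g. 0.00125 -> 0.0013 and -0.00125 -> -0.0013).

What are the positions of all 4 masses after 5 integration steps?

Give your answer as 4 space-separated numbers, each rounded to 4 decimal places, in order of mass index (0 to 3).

Answer: 2.8438 10.5313 16.7500 19.0938

Derivation:
Step 0: x=[4.0000 11.0000 17.0000 19.0000] v=[0.0000 0.0000 0.0000 0.0000]
Step 1: x=[5.5000 10.5000 15.0000 20.5000] v=[3.0000 -1.0000 -4.0000 3.0000]
Step 2: x=[6.7500 9.7500 13.5000 21.7500] v=[2.5000 -1.5000 -3.0000 2.5000]
Step 3: x=[6.1250 9.3750 14.2500 21.3750] v=[-1.2500 -0.7500 1.5000 -0.7500]
Step 4: x=[4.0625 9.8125 16.1250 19.9375] v=[-4.1250 0.8750 3.7500 -2.8750]
Step 5: x=[2.8438 10.5313 16.7500 19.0938] v=[-2.4375 1.4375 1.2500 -1.6875]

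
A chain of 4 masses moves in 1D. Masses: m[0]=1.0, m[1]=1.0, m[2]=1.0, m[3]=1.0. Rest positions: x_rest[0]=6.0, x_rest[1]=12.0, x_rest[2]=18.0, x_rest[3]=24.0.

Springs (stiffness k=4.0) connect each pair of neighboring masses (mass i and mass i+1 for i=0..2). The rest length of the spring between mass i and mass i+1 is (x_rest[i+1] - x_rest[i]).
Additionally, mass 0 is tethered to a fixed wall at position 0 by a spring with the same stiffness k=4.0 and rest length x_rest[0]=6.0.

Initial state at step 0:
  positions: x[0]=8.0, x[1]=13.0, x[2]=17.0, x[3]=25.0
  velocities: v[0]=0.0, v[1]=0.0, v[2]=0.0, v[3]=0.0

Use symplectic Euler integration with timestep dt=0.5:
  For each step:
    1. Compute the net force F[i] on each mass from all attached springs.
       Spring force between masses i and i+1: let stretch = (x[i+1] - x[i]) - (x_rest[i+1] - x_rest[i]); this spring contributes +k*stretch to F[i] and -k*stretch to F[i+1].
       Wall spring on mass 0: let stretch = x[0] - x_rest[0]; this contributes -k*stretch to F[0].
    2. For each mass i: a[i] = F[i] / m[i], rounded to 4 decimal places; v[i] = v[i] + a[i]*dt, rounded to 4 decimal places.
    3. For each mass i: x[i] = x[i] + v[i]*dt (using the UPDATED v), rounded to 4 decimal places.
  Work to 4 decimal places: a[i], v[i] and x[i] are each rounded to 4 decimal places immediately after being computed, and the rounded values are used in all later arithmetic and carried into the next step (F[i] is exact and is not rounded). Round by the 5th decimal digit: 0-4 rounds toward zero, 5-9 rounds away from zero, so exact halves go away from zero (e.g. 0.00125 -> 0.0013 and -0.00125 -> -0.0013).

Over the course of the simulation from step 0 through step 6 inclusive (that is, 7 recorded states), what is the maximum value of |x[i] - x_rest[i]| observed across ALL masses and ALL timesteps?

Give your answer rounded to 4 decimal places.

Step 0: x=[8.0000 13.0000 17.0000 25.0000] v=[0.0000 0.0000 0.0000 0.0000]
Step 1: x=[5.0000 12.0000 21.0000 23.0000] v=[-6.0000 -2.0000 8.0000 -4.0000]
Step 2: x=[4.0000 13.0000 18.0000 25.0000] v=[-2.0000 2.0000 -6.0000 4.0000]
Step 3: x=[8.0000 10.0000 17.0000 26.0000] v=[8.0000 -6.0000 -2.0000 2.0000]
Step 4: x=[6.0000 12.0000 18.0000 24.0000] v=[-4.0000 4.0000 2.0000 -4.0000]
Step 5: x=[4.0000 14.0000 19.0000 22.0000] v=[-4.0000 4.0000 2.0000 -4.0000]
Step 6: x=[8.0000 11.0000 18.0000 23.0000] v=[8.0000 -6.0000 -2.0000 2.0000]
Max displacement = 3.0000

Answer: 3.0000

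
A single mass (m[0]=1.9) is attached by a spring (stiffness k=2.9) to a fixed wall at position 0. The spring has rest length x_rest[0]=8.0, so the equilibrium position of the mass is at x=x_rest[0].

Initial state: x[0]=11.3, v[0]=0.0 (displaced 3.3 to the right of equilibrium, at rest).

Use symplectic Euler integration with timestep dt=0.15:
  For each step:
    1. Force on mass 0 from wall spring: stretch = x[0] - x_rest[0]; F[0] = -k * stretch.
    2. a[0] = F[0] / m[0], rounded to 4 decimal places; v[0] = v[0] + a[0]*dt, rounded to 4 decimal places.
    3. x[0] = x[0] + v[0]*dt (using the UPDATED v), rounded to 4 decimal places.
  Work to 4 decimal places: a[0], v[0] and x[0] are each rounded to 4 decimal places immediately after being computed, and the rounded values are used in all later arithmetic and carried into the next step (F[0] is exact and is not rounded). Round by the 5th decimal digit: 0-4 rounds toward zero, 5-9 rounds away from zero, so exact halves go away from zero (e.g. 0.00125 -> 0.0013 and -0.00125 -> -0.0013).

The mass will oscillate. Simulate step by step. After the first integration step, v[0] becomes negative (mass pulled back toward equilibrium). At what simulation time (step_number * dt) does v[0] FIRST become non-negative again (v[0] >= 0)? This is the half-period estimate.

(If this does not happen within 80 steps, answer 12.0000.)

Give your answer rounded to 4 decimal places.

Step 0: x=[11.3000] v=[0.0000]
Step 1: x=[11.1867] v=[-0.7555]
Step 2: x=[10.9639] v=[-1.4851]
Step 3: x=[10.6393] v=[-2.1637]
Step 4: x=[10.2241] v=[-2.7680]
Step 5: x=[9.7325] v=[-3.2772]
Step 6: x=[9.1814] v=[-3.6738]
Step 7: x=[8.5898] v=[-3.9443]
Step 8: x=[7.9779] v=[-4.0793]
Step 9: x=[7.3668] v=[-4.0742]
Step 10: x=[6.7774] v=[-3.9292]
Step 11: x=[6.2300] v=[-3.6493]
Step 12: x=[5.7434] v=[-3.2441]
Step 13: x=[5.3343] v=[-2.7275]
Step 14: x=[5.0167] v=[-2.1172]
Step 15: x=[4.8016] v=[-1.4342]
Step 16: x=[4.6963] v=[-0.7019]
Step 17: x=[4.7045] v=[0.0545]
First v>=0 after going negative at step 17, time=2.5500

Answer: 2.5500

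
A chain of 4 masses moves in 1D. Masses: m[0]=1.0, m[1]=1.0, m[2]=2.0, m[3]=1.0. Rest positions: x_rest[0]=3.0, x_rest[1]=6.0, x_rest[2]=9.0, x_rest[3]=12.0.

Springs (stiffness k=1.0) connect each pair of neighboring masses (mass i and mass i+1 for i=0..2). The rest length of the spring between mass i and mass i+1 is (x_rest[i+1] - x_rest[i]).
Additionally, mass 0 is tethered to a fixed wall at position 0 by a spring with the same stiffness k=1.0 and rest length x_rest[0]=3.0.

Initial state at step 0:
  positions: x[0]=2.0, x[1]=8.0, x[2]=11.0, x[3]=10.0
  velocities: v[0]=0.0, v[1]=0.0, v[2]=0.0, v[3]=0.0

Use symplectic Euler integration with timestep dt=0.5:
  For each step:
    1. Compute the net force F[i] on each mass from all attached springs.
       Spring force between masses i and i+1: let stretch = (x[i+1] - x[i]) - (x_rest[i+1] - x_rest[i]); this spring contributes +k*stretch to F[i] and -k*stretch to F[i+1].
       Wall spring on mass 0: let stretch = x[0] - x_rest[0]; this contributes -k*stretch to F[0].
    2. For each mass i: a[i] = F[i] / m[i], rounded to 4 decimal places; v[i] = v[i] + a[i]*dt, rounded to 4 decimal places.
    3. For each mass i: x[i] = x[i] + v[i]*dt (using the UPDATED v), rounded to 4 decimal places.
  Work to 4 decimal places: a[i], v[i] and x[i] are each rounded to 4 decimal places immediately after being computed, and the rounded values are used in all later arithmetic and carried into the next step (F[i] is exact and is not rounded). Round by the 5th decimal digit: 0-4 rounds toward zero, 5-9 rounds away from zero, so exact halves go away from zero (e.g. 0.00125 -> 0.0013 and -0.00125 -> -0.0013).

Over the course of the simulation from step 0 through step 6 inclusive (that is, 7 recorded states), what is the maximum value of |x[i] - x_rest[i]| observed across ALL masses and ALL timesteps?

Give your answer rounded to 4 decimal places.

Answer: 3.2658

Derivation:
Step 0: x=[2.0000 8.0000 11.0000 10.0000] v=[0.0000 0.0000 0.0000 0.0000]
Step 1: x=[3.0000 7.2500 10.5000 11.0000] v=[2.0000 -1.5000 -1.0000 2.0000]
Step 2: x=[4.3125 6.2500 9.6563 12.6250] v=[2.6250 -2.0000 -1.6875 3.2500]
Step 3: x=[5.0313 5.6172 8.7579 14.2579] v=[1.4375 -1.2656 -1.7969 3.2657]
Step 4: x=[4.6387 5.6231 8.1544 15.2658] v=[-0.7852 0.0118 -1.2071 2.0157]
Step 5: x=[3.3325 6.0158 8.1234 15.2458] v=[-2.6124 0.7853 -0.0621 -0.0400]
Step 6: x=[1.8640 6.2646 8.7192 14.1952] v=[-2.9370 0.4975 1.1916 -2.1012]
Max displacement = 3.2658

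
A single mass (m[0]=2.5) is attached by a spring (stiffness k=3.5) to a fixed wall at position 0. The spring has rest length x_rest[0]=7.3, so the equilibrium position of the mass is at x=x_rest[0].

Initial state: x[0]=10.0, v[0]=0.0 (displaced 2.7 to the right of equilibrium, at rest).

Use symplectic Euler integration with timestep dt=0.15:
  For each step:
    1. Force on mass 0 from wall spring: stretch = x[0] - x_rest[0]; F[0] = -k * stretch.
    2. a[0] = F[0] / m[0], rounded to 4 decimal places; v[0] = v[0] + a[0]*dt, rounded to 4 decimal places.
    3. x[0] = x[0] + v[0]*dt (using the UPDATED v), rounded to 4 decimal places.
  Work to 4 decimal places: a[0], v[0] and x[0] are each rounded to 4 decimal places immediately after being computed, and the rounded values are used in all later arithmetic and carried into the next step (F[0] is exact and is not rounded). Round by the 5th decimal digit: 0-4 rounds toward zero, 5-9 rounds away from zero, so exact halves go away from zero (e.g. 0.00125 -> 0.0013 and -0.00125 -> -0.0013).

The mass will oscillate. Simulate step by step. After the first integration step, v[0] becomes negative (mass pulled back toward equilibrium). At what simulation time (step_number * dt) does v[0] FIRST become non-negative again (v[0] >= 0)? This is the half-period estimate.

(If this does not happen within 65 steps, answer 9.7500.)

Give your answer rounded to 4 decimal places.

Answer: 2.7000

Derivation:
Step 0: x=[10.0000] v=[0.0000]
Step 1: x=[9.9150] v=[-0.5670]
Step 2: x=[9.7476] v=[-1.1162]
Step 3: x=[9.5031] v=[-1.6302]
Step 4: x=[9.1892] v=[-2.0928]
Step 5: x=[8.8158] v=[-2.4895]
Step 6: x=[8.3946] v=[-2.8078]
Step 7: x=[7.9389] v=[-3.0377]
Step 8: x=[7.4631] v=[-3.1719]
Step 9: x=[6.9822] v=[-3.2061]
Step 10: x=[6.5113] v=[-3.1394]
Step 11: x=[6.0652] v=[-2.9738]
Step 12: x=[5.6580] v=[-2.7145]
Step 13: x=[5.3025] v=[-2.3697]
Step 14: x=[5.0100] v=[-1.9502]
Step 15: x=[4.7896] v=[-1.4693]
Step 16: x=[4.6483] v=[-0.9421]
Step 17: x=[4.5905] v=[-0.3852]
Step 18: x=[4.6181] v=[0.1838]
First v>=0 after going negative at step 18, time=2.7000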